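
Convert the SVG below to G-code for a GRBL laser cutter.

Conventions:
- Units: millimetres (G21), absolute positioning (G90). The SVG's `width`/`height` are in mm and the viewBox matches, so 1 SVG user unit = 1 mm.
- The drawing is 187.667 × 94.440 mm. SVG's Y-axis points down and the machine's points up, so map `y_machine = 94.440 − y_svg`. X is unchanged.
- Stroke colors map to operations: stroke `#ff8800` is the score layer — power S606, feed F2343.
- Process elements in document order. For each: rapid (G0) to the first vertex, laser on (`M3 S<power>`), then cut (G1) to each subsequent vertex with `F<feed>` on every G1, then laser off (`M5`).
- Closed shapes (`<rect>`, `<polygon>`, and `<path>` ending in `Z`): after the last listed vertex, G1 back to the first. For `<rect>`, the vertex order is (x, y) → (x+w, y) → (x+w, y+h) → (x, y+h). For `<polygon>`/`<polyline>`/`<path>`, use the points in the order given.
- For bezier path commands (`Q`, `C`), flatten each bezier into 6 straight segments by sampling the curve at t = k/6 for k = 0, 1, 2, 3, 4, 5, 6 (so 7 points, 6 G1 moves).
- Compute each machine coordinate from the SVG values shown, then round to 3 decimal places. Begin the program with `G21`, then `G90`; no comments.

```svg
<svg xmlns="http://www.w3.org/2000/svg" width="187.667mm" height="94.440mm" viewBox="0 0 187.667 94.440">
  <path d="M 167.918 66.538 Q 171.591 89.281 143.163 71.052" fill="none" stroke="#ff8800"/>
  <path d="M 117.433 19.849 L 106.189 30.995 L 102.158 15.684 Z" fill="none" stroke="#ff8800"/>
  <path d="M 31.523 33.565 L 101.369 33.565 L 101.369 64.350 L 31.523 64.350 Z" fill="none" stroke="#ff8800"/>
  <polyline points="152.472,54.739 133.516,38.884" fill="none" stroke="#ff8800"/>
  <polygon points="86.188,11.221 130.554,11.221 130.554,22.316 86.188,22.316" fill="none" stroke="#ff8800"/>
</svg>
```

G21
G90
G0 X167.918 Y27.902
M3 S606
G1 X168.251 Y21.459 F2343
G1 X166.800 Y17.292 F2343
G1 X163.566 Y15.402 F2343
G1 X158.548 Y15.788 F2343
G1 X151.747 Y18.450 F2343
G1 X143.163 Y23.388 F2343
M5
G0 X117.433 Y74.591
M3 S606
G1 X106.189 Y63.445 F2343
G1 X102.158 Y78.756 F2343
G1 X117.433 Y74.591 F2343
M5
G0 X31.523 Y60.875
M3 S606
G1 X101.369 Y60.875 F2343
G1 X101.369 Y30.090 F2343
G1 X31.523 Y30.090 F2343
G1 X31.523 Y60.875 F2343
M5
G0 X152.472 Y39.701
M3 S606
G1 X133.516 Y55.556 F2343
M5
G0 X86.188 Y83.219
M3 S606
G1 X130.554 Y83.219 F2343
G1 X130.554 Y72.124 F2343
G1 X86.188 Y72.124 F2343
G1 X86.188 Y83.219 F2343
M5

Since the viewBox matches the mm dimensions, user units are millimetres directly. The only transform is the Y-flip y_m = 94.440 − y_svg.

Shape 1 is a quadratic bezier drawn with `<path>`. Its stroke #ff8800 means score at S606, F2343. After flipping Y the toolpath is (167.918,27.902) → (168.251,21.459) → (166.800,17.292) → (163.566,15.402) → (158.548,15.788) → (151.747,18.450) → (143.163,23.388).

Shape 2 is a regular polygon drawn with `<path>`. Its stroke #ff8800 means score at S606, F2343. After flipping Y the toolpath is (117.433,74.591) → (106.189,63.445) → (102.158,78.756) → (117.433,74.591), returning to the start.

Shape 3 is a rectangle drawn with `<path>`. Its stroke #ff8800 means score at S606, F2343. After flipping Y the toolpath is (31.523,60.875) → (101.369,60.875) → (101.369,30.090) → (31.523,30.090) → (31.523,60.875), returning to the start.

Shape 4 is a line segment drawn with `<polyline>`. Its stroke #ff8800 means score at S606, F2343. After flipping Y the toolpath is (152.472,39.701) → (133.516,55.556).

Shape 5 is a rectangle drawn with `<polygon>`. Its stroke #ff8800 means score at S606, F2343. After flipping Y the toolpath is (86.188,83.219) → (130.554,83.219) → (130.554,72.124) → (86.188,72.124) → (86.188,83.219), returning to the start.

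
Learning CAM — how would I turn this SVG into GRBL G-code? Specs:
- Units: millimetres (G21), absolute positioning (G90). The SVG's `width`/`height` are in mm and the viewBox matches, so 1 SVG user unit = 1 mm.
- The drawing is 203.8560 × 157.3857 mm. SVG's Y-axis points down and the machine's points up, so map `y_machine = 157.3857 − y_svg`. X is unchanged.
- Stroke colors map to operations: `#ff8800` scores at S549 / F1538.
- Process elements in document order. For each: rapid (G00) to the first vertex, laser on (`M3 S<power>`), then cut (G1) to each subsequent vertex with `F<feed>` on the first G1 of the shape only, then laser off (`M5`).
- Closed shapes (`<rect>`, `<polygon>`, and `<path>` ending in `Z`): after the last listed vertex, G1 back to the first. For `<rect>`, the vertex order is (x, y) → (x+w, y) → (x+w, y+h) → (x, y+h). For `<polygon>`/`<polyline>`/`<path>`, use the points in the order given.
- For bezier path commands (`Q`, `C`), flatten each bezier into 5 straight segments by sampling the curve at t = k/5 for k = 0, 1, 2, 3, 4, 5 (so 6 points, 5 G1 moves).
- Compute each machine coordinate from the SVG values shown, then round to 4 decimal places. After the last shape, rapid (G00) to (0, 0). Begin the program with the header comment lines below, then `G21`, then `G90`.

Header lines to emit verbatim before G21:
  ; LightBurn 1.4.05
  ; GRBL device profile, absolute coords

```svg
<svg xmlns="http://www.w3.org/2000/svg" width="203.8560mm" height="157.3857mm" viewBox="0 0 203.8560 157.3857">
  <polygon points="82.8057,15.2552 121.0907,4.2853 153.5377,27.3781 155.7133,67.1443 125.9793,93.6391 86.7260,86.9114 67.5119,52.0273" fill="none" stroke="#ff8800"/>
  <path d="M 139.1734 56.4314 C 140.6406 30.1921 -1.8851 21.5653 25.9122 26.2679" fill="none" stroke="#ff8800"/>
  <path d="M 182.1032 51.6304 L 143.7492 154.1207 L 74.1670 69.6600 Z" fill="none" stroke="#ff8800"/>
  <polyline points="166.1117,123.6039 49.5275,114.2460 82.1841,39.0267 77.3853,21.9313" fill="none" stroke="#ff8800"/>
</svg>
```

viewBox `0 0 203.8560 157.3857` with mm width/height → 1 unit = 1 mm. Flip: y_m = 157.3857 − y_svg.

**Shape 1** — `<polygon>` regular polygon, stroke `#ff8800` → score (S549, F1538). Machine vertices: (82.8057,142.1305) → (121.0907,153.1004) → (153.5377,130.0076) → (155.7133,90.2414) → (125.9793,63.7466) → (86.7260,70.4743) → (67.5119,105.3584) → (82.8057,142.1305). Closed: final G1 returns to the first vertex.

**Shape 2** — `<path>` cubic bezier, stroke `#ff8800` → score (S549, F1538). Control points (SVG): P0=(139.1734,56.4314), P1=(140.6406,30.1921), P2=(-1.8851,21.5653), P3=(25.9122,26.2679); sampled at t=k/5. Machine vertices: (139.1734,100.9543) → (125.2891,114.6186) → (91.9337,124.2616) → (54.1943,130.0887) → (27.1581,132.3056) → (25.9122,131.1178). Open path.

**Shape 3** — `<path>` regular polygon, stroke `#ff8800` → score (S549, F1538). Machine vertices: (182.1032,105.7553) → (143.7492,3.2650) → (74.1670,87.7257) → (182.1032,105.7553). Closed: final G1 returns to the first vertex.

**Shape 4** — `<polyline>` open polyline, stroke `#ff8800` → score (S549, F1538). Machine vertices: (166.1117,33.7818) → (49.5275,43.1397) → (82.1841,118.3590) → (77.3853,135.4544). Open path.

; LightBurn 1.4.05
; GRBL device profile, absolute coords
G21
G90
G00 X82.8057 Y142.1305
M3 S549
G1 X121.0907 Y153.1004 F1538
G1 X153.5377 Y130.0076
G1 X155.7133 Y90.2414
G1 X125.9793 Y63.7466
G1 X86.7260 Y70.4743
G1 X67.5119 Y105.3584
G1 X82.8057 Y142.1305
M5
G00 X139.1734 Y100.9543
M3 S549
G1 X125.2891 Y114.6186 F1538
G1 X91.9337 Y124.2616
G1 X54.1943 Y130.0887
G1 X27.1581 Y132.3056
G1 X25.9122 Y131.1178
M5
G00 X182.1032 Y105.7553
M3 S549
G1 X143.7492 Y3.2650 F1538
G1 X74.1670 Y87.7257
G1 X182.1032 Y105.7553
M5
G00 X166.1117 Y33.7818
M3 S549
G1 X49.5275 Y43.1397 F1538
G1 X82.1841 Y118.3590
G1 X77.3853 Y135.4544
M5
G00 X0.0000 Y0.0000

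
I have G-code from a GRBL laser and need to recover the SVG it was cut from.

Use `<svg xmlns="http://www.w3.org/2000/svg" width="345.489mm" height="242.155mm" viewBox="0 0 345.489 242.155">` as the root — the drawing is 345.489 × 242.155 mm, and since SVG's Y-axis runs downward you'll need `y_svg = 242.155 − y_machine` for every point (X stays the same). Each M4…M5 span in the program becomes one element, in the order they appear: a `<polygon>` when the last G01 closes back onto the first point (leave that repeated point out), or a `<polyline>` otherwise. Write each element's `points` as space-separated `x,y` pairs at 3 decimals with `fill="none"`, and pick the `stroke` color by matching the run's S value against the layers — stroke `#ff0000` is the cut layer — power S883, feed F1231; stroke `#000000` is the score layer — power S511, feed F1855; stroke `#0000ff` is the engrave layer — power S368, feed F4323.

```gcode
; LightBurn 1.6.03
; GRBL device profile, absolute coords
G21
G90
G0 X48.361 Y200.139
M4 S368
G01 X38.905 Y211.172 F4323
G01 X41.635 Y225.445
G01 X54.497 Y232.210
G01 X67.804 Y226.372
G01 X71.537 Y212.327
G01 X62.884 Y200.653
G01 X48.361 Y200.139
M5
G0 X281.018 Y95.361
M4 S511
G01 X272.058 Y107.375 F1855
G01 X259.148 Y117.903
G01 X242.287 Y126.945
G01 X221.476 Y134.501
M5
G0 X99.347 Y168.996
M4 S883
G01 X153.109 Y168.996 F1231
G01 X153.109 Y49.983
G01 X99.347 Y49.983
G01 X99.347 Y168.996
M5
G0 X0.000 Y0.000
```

<svg xmlns="http://www.w3.org/2000/svg" width="345.489mm" height="242.155mm" viewBox="0 0 345.489 242.155">
  <polygon points="48.361,42.016 38.905,30.983 41.635,16.710 54.497,9.945 67.804,15.783 71.537,29.828 62.884,41.502" fill="none" stroke="#0000ff"/>
  <polyline points="281.018,146.794 272.058,134.780 259.148,124.252 242.287,115.210 221.476,107.654" fill="none" stroke="#000000"/>
  <polygon points="99.347,73.159 153.109,73.159 153.109,192.172 99.347,192.172" fill="none" stroke="#ff0000"/>
</svg>

y_svg = 242.155 − y_m.

[1] S368→`#0000ff` (engrave); closed run; points: 48.361,42.016 38.905,30.983 41.635,16.710 54.497,9.945 67.804,15.783 71.537,29.828 62.884,41.502

[2] S511→`#000000` (score); open run; points: 281.018,146.794 272.058,134.780 259.148,124.252 242.287,115.210 221.476,107.654

[3] S883→`#ff0000` (cut); closed run; points: 99.347,73.159 153.109,73.159 153.109,192.172 99.347,192.172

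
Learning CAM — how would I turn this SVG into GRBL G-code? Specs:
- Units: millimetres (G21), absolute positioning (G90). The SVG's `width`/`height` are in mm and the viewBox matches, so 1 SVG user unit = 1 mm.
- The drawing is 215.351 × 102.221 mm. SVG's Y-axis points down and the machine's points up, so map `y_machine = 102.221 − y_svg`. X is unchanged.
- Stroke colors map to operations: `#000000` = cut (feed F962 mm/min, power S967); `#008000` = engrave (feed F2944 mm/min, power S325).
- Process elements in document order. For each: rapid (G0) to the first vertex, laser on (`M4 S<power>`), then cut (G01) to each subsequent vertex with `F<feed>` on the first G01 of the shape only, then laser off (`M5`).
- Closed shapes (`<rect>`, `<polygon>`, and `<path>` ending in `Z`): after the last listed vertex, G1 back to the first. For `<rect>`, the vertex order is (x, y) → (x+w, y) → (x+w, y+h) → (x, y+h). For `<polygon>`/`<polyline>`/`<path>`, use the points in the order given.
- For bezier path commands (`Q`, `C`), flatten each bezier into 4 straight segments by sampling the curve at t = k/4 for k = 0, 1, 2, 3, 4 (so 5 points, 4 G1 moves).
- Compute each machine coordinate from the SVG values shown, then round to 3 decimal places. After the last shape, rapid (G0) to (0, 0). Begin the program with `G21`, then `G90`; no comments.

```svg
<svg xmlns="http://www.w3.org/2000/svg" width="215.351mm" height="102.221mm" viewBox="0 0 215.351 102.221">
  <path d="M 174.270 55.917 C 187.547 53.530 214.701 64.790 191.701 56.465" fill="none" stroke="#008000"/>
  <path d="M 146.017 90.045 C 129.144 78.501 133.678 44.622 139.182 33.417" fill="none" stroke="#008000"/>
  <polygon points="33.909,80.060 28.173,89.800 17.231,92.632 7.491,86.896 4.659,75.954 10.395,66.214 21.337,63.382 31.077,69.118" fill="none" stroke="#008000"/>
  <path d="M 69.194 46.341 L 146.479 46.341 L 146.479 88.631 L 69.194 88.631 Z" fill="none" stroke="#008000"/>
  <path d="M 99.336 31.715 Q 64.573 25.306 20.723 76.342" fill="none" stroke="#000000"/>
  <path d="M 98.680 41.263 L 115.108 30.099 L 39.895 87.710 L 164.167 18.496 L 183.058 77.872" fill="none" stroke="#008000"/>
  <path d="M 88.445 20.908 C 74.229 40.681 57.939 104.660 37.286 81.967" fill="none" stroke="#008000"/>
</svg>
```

G21
G90
G0 X174.270 Y46.304
M4 S325
G01 X185.829 Y46.055 F2944
G01 X196.589 Y43.803
G01 X200.548 Y42.665
G01 X191.701 Y45.756
M5
G0 X146.017 Y12.176
M4 S325
G01 X137.057 Y24.319 F2944
G01 X134.208 Y40.617
G01 X135.555 Y56.852
G01 X139.182 Y68.804
M5
G0 X33.909 Y22.161
M4 S325
G01 X28.173 Y12.421 F2944
G01 X17.231 Y9.589
G01 X7.491 Y15.325
G01 X4.659 Y26.267
G01 X10.395 Y36.007
G01 X21.337 Y38.839
G01 X31.077 Y33.103
G01 X33.909 Y22.161
M5
G0 X69.194 Y55.880
M4 S325
G01 X146.479 Y55.880 F2944
G01 X146.479 Y13.590
G01 X69.194 Y13.590
G01 X69.194 Y55.880
M5
G0 X99.336 Y70.506
M4 S967
G01 X81.387 Y70.120 F962
G01 X62.301 Y62.554
G01 X42.080 Y47.807
G01 X20.723 Y25.879
M5
G0 X98.680 Y60.958
M4 S325
G01 X115.108 Y72.122 F2944
G01 X39.895 Y14.511
G01 X164.167 Y83.725
G01 X183.058 Y24.349
M5
G0 X88.445 Y81.313
M4 S325
G01 X77.358 Y60.240 F2944
G01 X65.279 Y34.859
G01 X51.993 Y17.440
G01 X37.286 Y20.254
M5
G0 X0.000 Y0.000

Since the viewBox matches the mm dimensions, user units are millimetres directly. The only transform is the Y-flip y_m = 102.221 − y_svg.

Shape 1 is a cubic bezier drawn with `<path>`. Its stroke #008000 means engrave at S325, F2944. After flipping Y the toolpath is (174.270,46.304) → (185.829,46.055) → (196.589,43.803) → (200.548,42.665) → (191.701,45.756).

Shape 2 is a cubic bezier drawn with `<path>`. Its stroke #008000 means engrave at S325, F2944. After flipping Y the toolpath is (146.017,12.176) → (137.057,24.319) → (134.208,40.617) → (135.555,56.852) → (139.182,68.804).

Shape 3 is a regular polygon drawn with `<polygon>`. Its stroke #008000 means engrave at S325, F2944. After flipping Y the toolpath is (33.909,22.161) → (28.173,12.421) → (17.231,9.589) → (7.491,15.325) → (4.659,26.267) → (10.395,36.007) → (21.337,38.839) → (31.077,33.103) → (33.909,22.161), returning to the start.

Shape 4 is a rectangle drawn with `<path>`. Its stroke #008000 means engrave at S325, F2944. After flipping Y the toolpath is (69.194,55.880) → (146.479,55.880) → (146.479,13.590) → (69.194,13.590) → (69.194,55.880), returning to the start.

Shape 5 is a quadratic bezier drawn with `<path>`. Its stroke #000000 means cut at S967, F962. After flipping Y the toolpath is (99.336,70.506) → (81.387,70.120) → (62.301,62.554) → (42.080,47.807) → (20.723,25.879).

Shape 6 is a open polyline drawn with `<path>`. Its stroke #008000 means engrave at S325, F2944. After flipping Y the toolpath is (98.680,60.958) → (115.108,72.122) → (39.895,14.511) → (164.167,83.725) → (183.058,24.349).

Shape 7 is a cubic bezier drawn with `<path>`. Its stroke #008000 means engrave at S325, F2944. After flipping Y the toolpath is (88.445,81.313) → (77.358,60.240) → (65.279,34.859) → (51.993,17.440) → (37.286,20.254).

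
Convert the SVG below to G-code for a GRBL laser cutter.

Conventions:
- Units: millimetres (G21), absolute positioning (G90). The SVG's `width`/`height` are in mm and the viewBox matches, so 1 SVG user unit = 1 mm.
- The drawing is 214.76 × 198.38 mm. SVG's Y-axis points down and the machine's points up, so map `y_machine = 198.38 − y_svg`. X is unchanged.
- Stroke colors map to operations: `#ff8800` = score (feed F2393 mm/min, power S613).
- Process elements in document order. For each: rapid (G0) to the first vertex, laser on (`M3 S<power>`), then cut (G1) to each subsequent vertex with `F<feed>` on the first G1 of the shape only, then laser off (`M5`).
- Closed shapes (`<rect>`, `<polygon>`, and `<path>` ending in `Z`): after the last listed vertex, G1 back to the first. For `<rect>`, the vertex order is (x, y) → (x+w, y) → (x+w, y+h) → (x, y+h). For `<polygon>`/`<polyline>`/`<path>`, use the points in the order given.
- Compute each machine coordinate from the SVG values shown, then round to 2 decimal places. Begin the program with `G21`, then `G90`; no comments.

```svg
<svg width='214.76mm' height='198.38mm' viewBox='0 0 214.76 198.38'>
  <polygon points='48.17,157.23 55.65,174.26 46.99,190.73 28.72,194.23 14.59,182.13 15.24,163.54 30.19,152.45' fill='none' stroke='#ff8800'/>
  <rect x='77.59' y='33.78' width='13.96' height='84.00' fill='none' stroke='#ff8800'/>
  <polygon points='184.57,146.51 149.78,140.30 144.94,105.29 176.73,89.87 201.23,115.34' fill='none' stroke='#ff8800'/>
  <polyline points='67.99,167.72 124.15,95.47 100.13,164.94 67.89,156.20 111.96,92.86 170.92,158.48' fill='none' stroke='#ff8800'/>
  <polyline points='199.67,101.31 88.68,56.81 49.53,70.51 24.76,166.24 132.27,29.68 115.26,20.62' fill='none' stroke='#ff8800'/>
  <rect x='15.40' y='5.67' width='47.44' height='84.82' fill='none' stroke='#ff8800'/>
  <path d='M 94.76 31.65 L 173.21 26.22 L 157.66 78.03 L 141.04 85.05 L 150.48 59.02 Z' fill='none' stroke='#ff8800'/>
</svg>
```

viewBox `0 0 214.76 198.38` with mm width/height → 1 unit = 1 mm. Flip: y_m = 198.38 − y_svg.

**Shape 1** — `<polygon>` regular polygon, stroke `#ff8800` → score (S613, F2393). Machine vertices: (48.17,41.15) → (55.65,24.12) → (46.99,7.65) → (28.72,4.15) → (14.59,16.25) → (15.24,34.84) → (30.19,45.93) → (48.17,41.15). Closed: final G1 returns to the first vertex.

**Shape 2** — `<rect>` rectangle, stroke `#ff8800` → score (S613, F2393). Machine vertices: (77.59,164.60) → (91.55,164.60) → (91.55,80.60) → (77.59,80.60) → (77.59,164.60). Closed: final G1 returns to the first vertex.

**Shape 3** — `<polygon>` regular polygon, stroke `#ff8800` → score (S613, F2393). Machine vertices: (184.57,51.87) → (149.78,58.08) → (144.94,93.09) → (176.73,108.51) → (201.23,83.04) → (184.57,51.87). Closed: final G1 returns to the first vertex.

**Shape 4** — `<polyline>` open polyline, stroke `#ff8800` → score (S613, F2393). Machine vertices: (67.99,30.66) → (124.15,102.91) → (100.13,33.44) → (67.89,42.18) → (111.96,105.52) → (170.92,39.90). Open path.

**Shape 5** — `<polyline>` open polyline, stroke `#ff8800` → score (S613, F2393). Machine vertices: (199.67,97.07) → (88.68,141.57) → (49.53,127.87) → (24.76,32.14) → (132.27,168.70) → (115.26,177.76). Open path.

**Shape 6** — `<rect>` rectangle, stroke `#ff8800` → score (S613, F2393). Machine vertices: (15.40,192.71) → (62.84,192.71) → (62.84,107.89) → (15.40,107.89) → (15.40,192.71). Closed: final G1 returns to the first vertex.

**Shape 7** — `<path>` closed polygon, stroke `#ff8800` → score (S613, F2393). Machine vertices: (94.76,166.73) → (173.21,172.16) → (157.66,120.35) → (141.04,113.33) → (150.48,139.36) → (94.76,166.73). Closed: final G1 returns to the first vertex.

G21
G90
G0 X48.17 Y41.15
M3 S613
G1 X55.65 Y24.12 F2393
G1 X46.99 Y7.65
G1 X28.72 Y4.15
G1 X14.59 Y16.25
G1 X15.24 Y34.84
G1 X30.19 Y45.93
G1 X48.17 Y41.15
M5
G0 X77.59 Y164.60
M3 S613
G1 X91.55 Y164.60 F2393
G1 X91.55 Y80.60
G1 X77.59 Y80.60
G1 X77.59 Y164.60
M5
G0 X184.57 Y51.87
M3 S613
G1 X149.78 Y58.08 F2393
G1 X144.94 Y93.09
G1 X176.73 Y108.51
G1 X201.23 Y83.04
G1 X184.57 Y51.87
M5
G0 X67.99 Y30.66
M3 S613
G1 X124.15 Y102.91 F2393
G1 X100.13 Y33.44
G1 X67.89 Y42.18
G1 X111.96 Y105.52
G1 X170.92 Y39.90
M5
G0 X199.67 Y97.07
M3 S613
G1 X88.68 Y141.57 F2393
G1 X49.53 Y127.87
G1 X24.76 Y32.14
G1 X132.27 Y168.70
G1 X115.26 Y177.76
M5
G0 X15.40 Y192.71
M3 S613
G1 X62.84 Y192.71 F2393
G1 X62.84 Y107.89
G1 X15.40 Y107.89
G1 X15.40 Y192.71
M5
G0 X94.76 Y166.73
M3 S613
G1 X173.21 Y172.16 F2393
G1 X157.66 Y120.35
G1 X141.04 Y113.33
G1 X150.48 Y139.36
G1 X94.76 Y166.73
M5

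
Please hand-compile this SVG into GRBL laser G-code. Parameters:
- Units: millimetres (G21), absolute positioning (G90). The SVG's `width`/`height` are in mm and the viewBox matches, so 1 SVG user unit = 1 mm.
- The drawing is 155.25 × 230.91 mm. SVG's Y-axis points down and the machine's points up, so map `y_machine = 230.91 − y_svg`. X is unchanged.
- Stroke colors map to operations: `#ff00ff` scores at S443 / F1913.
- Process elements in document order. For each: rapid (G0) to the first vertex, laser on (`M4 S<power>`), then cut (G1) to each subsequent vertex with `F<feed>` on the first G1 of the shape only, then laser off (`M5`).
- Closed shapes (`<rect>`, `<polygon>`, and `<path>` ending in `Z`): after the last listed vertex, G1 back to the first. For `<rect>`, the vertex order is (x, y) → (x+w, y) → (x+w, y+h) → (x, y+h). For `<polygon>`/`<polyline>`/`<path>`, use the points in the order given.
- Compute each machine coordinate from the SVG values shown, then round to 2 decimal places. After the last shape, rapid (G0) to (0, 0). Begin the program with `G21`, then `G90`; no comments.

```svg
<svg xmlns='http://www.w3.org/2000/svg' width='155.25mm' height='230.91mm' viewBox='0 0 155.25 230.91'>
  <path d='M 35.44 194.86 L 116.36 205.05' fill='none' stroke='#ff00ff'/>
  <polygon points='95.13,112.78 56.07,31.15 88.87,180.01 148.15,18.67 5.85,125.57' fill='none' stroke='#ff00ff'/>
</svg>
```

Since the viewBox matches the mm dimensions, user units are millimetres directly. The only transform is the Y-flip y_m = 230.91 − y_svg.

Shape 1 is a line segment drawn with `<path>`. Its stroke #ff00ff means score at S443, F1913. After flipping Y the toolpath is (35.44,36.05) → (116.36,25.86).

Shape 2 is a closed polygon drawn with `<polygon>`. Its stroke #ff00ff means score at S443, F1913. After flipping Y the toolpath is (95.13,118.13) → (56.07,199.76) → (88.87,50.90) → (148.15,212.24) → (5.85,105.34) → (95.13,118.13), returning to the start.

G21
G90
G0 X35.44 Y36.05
M4 S443
G1 X116.36 Y25.86 F1913
M5
G0 X95.13 Y118.13
M4 S443
G1 X56.07 Y199.76 F1913
G1 X88.87 Y50.90
G1 X148.15 Y212.24
G1 X5.85 Y105.34
G1 X95.13 Y118.13
M5
G0 X0.00 Y0.00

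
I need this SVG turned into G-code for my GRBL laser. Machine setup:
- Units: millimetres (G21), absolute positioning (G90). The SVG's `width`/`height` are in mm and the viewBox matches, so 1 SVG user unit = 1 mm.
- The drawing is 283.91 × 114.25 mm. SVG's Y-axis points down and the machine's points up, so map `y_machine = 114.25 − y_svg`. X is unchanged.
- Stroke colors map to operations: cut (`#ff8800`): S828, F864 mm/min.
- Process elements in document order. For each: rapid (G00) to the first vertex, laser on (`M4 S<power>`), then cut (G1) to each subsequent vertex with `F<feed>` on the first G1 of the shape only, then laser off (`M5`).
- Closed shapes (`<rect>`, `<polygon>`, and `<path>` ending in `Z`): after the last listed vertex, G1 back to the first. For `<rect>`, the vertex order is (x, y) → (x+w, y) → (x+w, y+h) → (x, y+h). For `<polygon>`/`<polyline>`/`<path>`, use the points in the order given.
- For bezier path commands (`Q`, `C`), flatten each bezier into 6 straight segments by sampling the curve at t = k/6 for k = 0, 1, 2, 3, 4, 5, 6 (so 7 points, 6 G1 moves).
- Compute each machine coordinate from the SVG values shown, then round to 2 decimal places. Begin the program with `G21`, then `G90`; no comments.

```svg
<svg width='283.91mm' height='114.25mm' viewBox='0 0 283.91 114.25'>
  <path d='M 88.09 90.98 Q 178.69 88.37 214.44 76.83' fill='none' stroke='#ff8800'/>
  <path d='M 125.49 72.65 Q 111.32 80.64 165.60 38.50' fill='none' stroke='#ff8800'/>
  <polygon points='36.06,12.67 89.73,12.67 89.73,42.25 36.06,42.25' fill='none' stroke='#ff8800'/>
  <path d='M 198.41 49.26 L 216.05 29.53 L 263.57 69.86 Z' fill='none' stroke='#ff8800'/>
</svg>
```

Since the viewBox matches the mm dimensions, user units are millimetres directly. The only transform is the Y-flip y_m = 114.25 − y_svg.

Shape 1 is a quadratic bezier drawn with `<path>`. Its stroke #ff8800 means cut at S828, F864. After flipping Y the toolpath is (88.09,23.27) → (116.77,24.39) → (142.40,26.00) → (164.98,28.11) → (184.51,30.72) → (201.00,33.82) → (214.44,37.42).

Shape 2 is a quadratic bezier drawn with `<path>`. Its stroke #ff8800 means cut at S828, F864. After flipping Y the toolpath is (125.49,41.60) → (122.67,40.33) → (123.65,41.84) → (128.43,46.14) → (137.02,53.23) → (149.41,63.10) → (165.60,75.75).

Shape 3 is a rectangle drawn with `<polygon>`. Its stroke #ff8800 means cut at S828, F864. After flipping Y the toolpath is (36.06,101.58) → (89.73,101.58) → (89.73,72.00) → (36.06,72.00) → (36.06,101.58), returning to the start.

Shape 4 is a closed polygon drawn with `<path>`. Its stroke #ff8800 means cut at S828, F864. After flipping Y the toolpath is (198.41,64.99) → (216.05,84.72) → (263.57,44.39) → (198.41,64.99), returning to the start.

G21
G90
G00 X88.09 Y23.27
M4 S828
G1 X116.77 Y24.39 F864
G1 X142.40 Y26.00
G1 X164.98 Y28.11
G1 X184.51 Y30.72
G1 X201.00 Y33.82
G1 X214.44 Y37.42
M5
G00 X125.49 Y41.60
M4 S828
G1 X122.67 Y40.33 F864
G1 X123.65 Y41.84
G1 X128.43 Y46.14
G1 X137.02 Y53.23
G1 X149.41 Y63.10
G1 X165.60 Y75.75
M5
G00 X36.06 Y101.58
M4 S828
G1 X89.73 Y101.58 F864
G1 X89.73 Y72.00
G1 X36.06 Y72.00
G1 X36.06 Y101.58
M5
G00 X198.41 Y64.99
M4 S828
G1 X216.05 Y84.72 F864
G1 X263.57 Y44.39
G1 X198.41 Y64.99
M5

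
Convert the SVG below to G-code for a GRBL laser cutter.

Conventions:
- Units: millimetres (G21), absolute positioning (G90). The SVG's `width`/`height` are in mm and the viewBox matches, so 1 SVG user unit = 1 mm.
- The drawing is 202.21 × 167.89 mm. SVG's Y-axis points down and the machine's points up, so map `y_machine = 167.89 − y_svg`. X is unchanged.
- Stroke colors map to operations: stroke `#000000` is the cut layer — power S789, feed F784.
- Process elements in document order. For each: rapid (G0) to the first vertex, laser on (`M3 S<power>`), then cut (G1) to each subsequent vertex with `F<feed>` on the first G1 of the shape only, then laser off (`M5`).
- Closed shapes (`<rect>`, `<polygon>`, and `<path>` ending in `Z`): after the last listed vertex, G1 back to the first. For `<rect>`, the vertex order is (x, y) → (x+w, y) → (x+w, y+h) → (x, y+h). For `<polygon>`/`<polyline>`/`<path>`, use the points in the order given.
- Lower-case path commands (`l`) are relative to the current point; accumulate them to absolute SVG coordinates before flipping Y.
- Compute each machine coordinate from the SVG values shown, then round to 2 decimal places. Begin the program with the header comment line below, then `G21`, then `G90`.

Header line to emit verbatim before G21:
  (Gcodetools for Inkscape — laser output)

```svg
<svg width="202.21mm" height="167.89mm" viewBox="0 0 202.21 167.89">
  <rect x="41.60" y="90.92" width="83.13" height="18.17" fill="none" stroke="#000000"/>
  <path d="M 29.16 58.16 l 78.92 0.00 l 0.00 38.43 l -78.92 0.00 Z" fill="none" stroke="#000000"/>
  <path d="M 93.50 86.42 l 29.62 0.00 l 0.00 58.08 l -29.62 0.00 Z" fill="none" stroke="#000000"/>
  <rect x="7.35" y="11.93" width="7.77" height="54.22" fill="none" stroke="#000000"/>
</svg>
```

(Gcodetools for Inkscape — laser output)
G21
G90
G0 X41.60 Y76.97
M3 S789
G1 X124.73 Y76.97 F784
G1 X124.73 Y58.80
G1 X41.60 Y58.80
G1 X41.60 Y76.97
M5
G0 X29.16 Y109.73
M3 S789
G1 X108.08 Y109.73 F784
G1 X108.08 Y71.30
G1 X29.16 Y71.30
G1 X29.16 Y109.73
M5
G0 X93.50 Y81.47
M3 S789
G1 X123.12 Y81.47 F784
G1 X123.12 Y23.39
G1 X93.50 Y23.39
G1 X93.50 Y81.47
M5
G0 X7.35 Y155.96
M3 S789
G1 X15.12 Y155.96 F784
G1 X15.12 Y101.74
G1 X7.35 Y101.74
G1 X7.35 Y155.96
M5

Since the viewBox matches the mm dimensions, user units are millimetres directly. The only transform is the Y-flip y_m = 167.89 − y_svg.

Shape 1 is a rectangle drawn with `<rect>`. Its stroke #000000 means cut at S789, F784. After flipping Y the toolpath is (41.60,76.97) → (124.73,76.97) → (124.73,58.80) → (41.60,58.80) → (41.60,76.97), returning to the start.

Shape 2 is a rectangle drawn with `<path>`. Its stroke #000000 means cut at S789, F784. After flipping Y the toolpath is (29.16,109.73) → (108.08,109.73) → (108.08,71.30) → (29.16,71.30) → (29.16,109.73), returning to the start.

Shape 3 is a rectangle drawn with `<path>`. Its stroke #000000 means cut at S789, F784. After flipping Y the toolpath is (93.50,81.47) → (123.12,81.47) → (123.12,23.39) → (93.50,23.39) → (93.50,81.47), returning to the start.

Shape 4 is a rectangle drawn with `<rect>`. Its stroke #000000 means cut at S789, F784. After flipping Y the toolpath is (7.35,155.96) → (15.12,155.96) → (15.12,101.74) → (7.35,101.74) → (7.35,155.96), returning to the start.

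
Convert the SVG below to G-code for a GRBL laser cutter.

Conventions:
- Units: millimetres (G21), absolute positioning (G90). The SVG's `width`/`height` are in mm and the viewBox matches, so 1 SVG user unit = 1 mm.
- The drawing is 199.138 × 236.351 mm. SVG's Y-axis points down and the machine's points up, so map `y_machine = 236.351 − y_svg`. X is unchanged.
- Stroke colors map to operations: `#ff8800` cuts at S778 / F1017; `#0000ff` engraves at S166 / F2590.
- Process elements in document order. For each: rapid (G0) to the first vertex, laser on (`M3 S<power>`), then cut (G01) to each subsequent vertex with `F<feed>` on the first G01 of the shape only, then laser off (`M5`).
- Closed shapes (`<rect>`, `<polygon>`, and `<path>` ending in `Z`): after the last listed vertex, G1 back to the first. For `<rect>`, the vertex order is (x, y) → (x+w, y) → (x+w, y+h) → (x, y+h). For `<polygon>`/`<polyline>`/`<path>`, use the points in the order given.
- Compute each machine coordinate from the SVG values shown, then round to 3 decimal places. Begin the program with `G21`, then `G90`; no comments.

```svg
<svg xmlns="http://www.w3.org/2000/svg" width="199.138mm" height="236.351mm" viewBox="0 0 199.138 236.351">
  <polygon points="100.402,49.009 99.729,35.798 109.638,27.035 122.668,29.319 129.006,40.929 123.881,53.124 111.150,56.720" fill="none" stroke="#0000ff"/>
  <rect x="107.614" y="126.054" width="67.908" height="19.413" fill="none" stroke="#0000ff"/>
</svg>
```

G21
G90
G0 X100.402 Y187.342
M3 S166
G01 X99.729 Y200.553 F2590
G01 X109.638 Y209.316
G01 X122.668 Y207.032
G01 X129.006 Y195.422
G01 X123.881 Y183.227
G01 X111.150 Y179.631
G01 X100.402 Y187.342
M5
G0 X107.614 Y110.297
M3 S166
G01 X175.522 Y110.297 F2590
G01 X175.522 Y90.884
G01 X107.614 Y90.884
G01 X107.614 Y110.297
M5

viewBox `0 0 199.138 236.351` with mm width/height → 1 unit = 1 mm. Flip: y_m = 236.351 − y_svg.

**Shape 1** — `<polygon>` regular polygon, stroke `#0000ff` → engrave (S166, F2590). Machine vertices: (100.402,187.342) → (99.729,200.553) → (109.638,209.316) → (122.668,207.032) → (129.006,195.422) → (123.881,183.227) → (111.150,179.631) → (100.402,187.342). Closed: final G1 returns to the first vertex.

**Shape 2** — `<rect>` rectangle, stroke `#0000ff` → engrave (S166, F2590). Machine vertices: (107.614,110.297) → (175.522,110.297) → (175.522,90.884) → (107.614,90.884) → (107.614,110.297). Closed: final G1 returns to the first vertex.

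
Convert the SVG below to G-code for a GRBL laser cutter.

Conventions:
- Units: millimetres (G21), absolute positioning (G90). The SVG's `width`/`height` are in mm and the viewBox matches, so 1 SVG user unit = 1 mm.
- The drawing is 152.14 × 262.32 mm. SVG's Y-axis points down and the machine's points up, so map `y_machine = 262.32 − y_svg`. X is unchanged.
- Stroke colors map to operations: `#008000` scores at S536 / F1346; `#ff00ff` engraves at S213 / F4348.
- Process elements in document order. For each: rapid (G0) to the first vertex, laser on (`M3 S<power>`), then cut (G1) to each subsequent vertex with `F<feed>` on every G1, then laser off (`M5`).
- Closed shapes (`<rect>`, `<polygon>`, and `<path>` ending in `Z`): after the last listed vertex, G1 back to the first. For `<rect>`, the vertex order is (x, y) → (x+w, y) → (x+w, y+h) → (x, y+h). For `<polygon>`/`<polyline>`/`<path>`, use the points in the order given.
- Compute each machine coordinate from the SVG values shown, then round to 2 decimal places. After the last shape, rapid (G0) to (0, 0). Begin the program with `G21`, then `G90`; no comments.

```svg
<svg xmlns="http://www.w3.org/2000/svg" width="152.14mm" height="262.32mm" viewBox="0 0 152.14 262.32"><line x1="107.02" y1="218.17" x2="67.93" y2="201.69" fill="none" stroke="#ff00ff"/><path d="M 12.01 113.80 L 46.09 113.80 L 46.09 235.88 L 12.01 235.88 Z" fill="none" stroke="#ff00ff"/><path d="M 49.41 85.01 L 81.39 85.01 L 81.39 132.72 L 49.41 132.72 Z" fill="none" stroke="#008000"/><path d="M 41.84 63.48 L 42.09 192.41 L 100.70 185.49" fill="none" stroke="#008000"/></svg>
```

G21
G90
G0 X107.02 Y44.15
M3 S213
G1 X67.93 Y60.63 F4348
M5
G0 X12.01 Y148.52
M3 S213
G1 X46.09 Y148.52 F4348
G1 X46.09 Y26.44 F4348
G1 X12.01 Y26.44 F4348
G1 X12.01 Y148.52 F4348
M5
G0 X49.41 Y177.31
M3 S536
G1 X81.39 Y177.31 F1346
G1 X81.39 Y129.60 F1346
G1 X49.41 Y129.60 F1346
G1 X49.41 Y177.31 F1346
M5
G0 X41.84 Y198.84
M3 S536
G1 X42.09 Y69.91 F1346
G1 X100.70 Y76.83 F1346
M5
G0 X0.00 Y0.00

viewBox `0 0 152.14 262.32` with mm width/height → 1 unit = 1 mm. Flip: y_m = 262.32 − y_svg.

**Shape 1** — `<line>` line segment, stroke `#ff00ff` → engrave (S213, F4348). Machine vertices: (107.02,44.15) → (67.93,60.63). Open path.

**Shape 2** — `<path>` rectangle, stroke `#ff00ff` → engrave (S213, F4348). Machine vertices: (12.01,148.52) → (46.09,148.52) → (46.09,26.44) → (12.01,26.44) → (12.01,148.52). Closed: final G1 returns to the first vertex.

**Shape 3** — `<path>` rectangle, stroke `#008000` → score (S536, F1346). Machine vertices: (49.41,177.31) → (81.39,177.31) → (81.39,129.60) → (49.41,129.60) → (49.41,177.31). Closed: final G1 returns to the first vertex.

**Shape 4** — `<path>` open polyline, stroke `#008000` → score (S536, F1346). Machine vertices: (41.84,198.84) → (42.09,69.91) → (100.70,76.83). Open path.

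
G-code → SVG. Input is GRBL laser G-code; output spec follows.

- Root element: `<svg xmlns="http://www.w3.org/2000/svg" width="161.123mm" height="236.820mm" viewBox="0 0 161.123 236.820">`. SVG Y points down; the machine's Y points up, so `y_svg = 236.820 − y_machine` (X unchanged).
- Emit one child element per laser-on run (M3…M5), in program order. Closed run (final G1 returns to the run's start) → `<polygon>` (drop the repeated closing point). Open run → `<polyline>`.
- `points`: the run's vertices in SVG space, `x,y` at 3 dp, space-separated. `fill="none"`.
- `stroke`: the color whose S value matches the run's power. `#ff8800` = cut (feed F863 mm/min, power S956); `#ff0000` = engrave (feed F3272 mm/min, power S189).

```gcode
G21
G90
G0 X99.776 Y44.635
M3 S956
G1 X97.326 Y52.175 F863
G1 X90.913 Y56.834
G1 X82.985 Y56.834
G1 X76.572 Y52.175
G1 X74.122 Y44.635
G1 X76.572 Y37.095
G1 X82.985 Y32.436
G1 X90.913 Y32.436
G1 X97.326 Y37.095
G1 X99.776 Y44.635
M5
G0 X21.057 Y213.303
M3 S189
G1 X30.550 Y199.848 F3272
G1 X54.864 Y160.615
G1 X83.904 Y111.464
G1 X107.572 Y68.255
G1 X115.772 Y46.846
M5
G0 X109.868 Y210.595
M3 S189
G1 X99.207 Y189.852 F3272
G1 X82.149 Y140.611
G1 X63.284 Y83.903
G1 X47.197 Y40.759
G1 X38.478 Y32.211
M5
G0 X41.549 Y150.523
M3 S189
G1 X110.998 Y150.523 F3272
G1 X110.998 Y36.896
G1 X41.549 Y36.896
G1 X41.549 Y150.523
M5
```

Machine Y-up, SVG Y-down with viewBox height 236.820, so y_svg = 236.820 − y_machine; X carries over.

Run 1: the run's S956 means `#ff8800` (cut). The run returns to its start, so emit a `<polygon>` with points (Y-flipped): 99.776,192.185 97.326,184.645 90.913,179.986 82.985,179.986 76.572,184.645 74.122,192.185 76.572,199.725 82.985,204.384 90.913,204.384 97.326,199.725.

Run 2: the run's S189 means `#ff0000` (engrave). The run is open, so emit a `<polyline>` with points (Y-flipped): 21.057,23.517 30.550,36.972 54.864,76.205 83.904,125.356 107.572,168.565 115.772,189.974.

Run 3: the run's S189 means `#ff0000` (engrave). The run is open, so emit a `<polyline>` with points (Y-flipped): 109.868,26.225 99.207,46.968 82.149,96.209 63.284,152.917 47.197,196.061 38.478,204.609.

Run 4: power S189 maps to stroke `#ff0000` (engrave). The run returns to its start, so emit a `<polygon>` with points (Y-flipped): 41.549,86.297 110.998,86.297 110.998,199.924 41.549,199.924.

<svg xmlns="http://www.w3.org/2000/svg" width="161.123mm" height="236.820mm" viewBox="0 0 161.123 236.820">
  <polygon points="99.776,192.185 97.326,184.645 90.913,179.986 82.985,179.986 76.572,184.645 74.122,192.185 76.572,199.725 82.985,204.384 90.913,204.384 97.326,199.725" fill="none" stroke="#ff8800"/>
  <polyline points="21.057,23.517 30.550,36.972 54.864,76.205 83.904,125.356 107.572,168.565 115.772,189.974" fill="none" stroke="#ff0000"/>
  <polyline points="109.868,26.225 99.207,46.968 82.149,96.209 63.284,152.917 47.197,196.061 38.478,204.609" fill="none" stroke="#ff0000"/>
  <polygon points="41.549,86.297 110.998,86.297 110.998,199.924 41.549,199.924" fill="none" stroke="#ff0000"/>
</svg>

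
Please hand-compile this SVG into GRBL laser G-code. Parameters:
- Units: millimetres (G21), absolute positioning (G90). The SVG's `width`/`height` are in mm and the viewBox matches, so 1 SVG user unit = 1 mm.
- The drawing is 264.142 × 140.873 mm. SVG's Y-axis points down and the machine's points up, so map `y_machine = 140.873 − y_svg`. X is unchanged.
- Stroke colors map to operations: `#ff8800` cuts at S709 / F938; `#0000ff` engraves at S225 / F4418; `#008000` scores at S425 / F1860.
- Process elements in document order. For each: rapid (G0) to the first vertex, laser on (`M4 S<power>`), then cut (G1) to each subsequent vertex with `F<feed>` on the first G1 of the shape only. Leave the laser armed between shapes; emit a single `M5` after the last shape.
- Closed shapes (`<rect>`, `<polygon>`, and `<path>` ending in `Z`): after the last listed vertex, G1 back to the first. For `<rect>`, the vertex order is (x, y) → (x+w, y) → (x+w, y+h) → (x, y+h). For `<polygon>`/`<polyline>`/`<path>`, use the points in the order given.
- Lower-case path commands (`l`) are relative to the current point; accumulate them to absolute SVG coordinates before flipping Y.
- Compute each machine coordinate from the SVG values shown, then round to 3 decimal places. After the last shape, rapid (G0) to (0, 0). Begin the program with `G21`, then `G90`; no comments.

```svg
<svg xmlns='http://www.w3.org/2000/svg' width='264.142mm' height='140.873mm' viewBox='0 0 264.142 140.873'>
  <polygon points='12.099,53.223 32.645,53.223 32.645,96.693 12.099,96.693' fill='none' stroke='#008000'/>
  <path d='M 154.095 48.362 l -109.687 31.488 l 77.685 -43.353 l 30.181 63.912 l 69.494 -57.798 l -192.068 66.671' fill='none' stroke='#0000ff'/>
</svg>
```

G21
G90
G0 X12.099 Y87.650
M4 S425
G1 X32.645 Y87.650 F1860
G1 X32.645 Y44.180
G1 X12.099 Y44.180
G1 X12.099 Y87.650
G0 X154.095 Y92.511
M4 S225
G1 X44.408 Y61.023 F4418
G1 X122.093 Y104.376
G1 X152.274 Y40.464
G1 X221.768 Y98.262
G1 X29.700 Y31.591
M5
G0 X0.000 Y0.000

Since the viewBox matches the mm dimensions, user units are millimetres directly. The only transform is the Y-flip y_m = 140.873 − y_svg.

Shape 1 is a rectangle drawn with `<polygon>`. Its stroke #008000 means score at S425, F1860. After flipping Y the toolpath is (12.099,87.650) → (32.645,87.650) → (32.645,44.180) → (12.099,44.180) → (12.099,87.650), returning to the start.

Shape 2 is a open polyline drawn with `<path>`. Its stroke #0000ff means engrave at S225, F4418. After flipping Y the toolpath is (154.095,92.511) → (44.408,61.023) → (122.093,104.376) → (152.274,40.464) → (221.768,98.262) → (29.700,31.591).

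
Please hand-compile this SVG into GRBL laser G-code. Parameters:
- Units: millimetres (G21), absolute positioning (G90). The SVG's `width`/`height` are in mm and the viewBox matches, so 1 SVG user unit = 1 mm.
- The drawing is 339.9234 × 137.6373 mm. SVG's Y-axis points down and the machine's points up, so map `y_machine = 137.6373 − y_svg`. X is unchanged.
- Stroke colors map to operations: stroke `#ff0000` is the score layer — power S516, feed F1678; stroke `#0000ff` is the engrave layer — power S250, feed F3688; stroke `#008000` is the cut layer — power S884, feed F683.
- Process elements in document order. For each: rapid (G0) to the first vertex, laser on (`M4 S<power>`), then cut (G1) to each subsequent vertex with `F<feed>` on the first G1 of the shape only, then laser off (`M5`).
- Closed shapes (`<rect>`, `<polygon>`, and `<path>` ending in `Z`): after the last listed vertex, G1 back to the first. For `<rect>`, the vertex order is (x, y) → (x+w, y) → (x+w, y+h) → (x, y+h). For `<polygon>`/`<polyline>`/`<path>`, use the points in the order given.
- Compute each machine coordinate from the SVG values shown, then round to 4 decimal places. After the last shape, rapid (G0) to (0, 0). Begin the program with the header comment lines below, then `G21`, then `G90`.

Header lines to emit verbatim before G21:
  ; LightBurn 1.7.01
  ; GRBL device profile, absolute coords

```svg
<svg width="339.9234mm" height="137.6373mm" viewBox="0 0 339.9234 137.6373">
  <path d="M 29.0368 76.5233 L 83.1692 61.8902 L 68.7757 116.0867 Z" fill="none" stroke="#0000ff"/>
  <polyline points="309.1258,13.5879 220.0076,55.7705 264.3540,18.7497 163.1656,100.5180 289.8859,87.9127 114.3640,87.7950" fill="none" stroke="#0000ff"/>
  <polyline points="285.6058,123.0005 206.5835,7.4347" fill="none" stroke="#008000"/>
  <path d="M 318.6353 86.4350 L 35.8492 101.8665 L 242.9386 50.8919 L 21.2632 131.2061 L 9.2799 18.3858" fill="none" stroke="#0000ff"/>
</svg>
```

Since the viewBox matches the mm dimensions, user units are millimetres directly. The only transform is the Y-flip y_m = 137.6373 − y_svg.

Shape 1 is a regular polygon drawn with `<path>`. Its stroke #0000ff means engrave at S250, F3688. After flipping Y the toolpath is (29.0368,61.1140) → (83.1692,75.7471) → (68.7757,21.5506) → (29.0368,61.1140), returning to the start.

Shape 2 is a open polyline drawn with `<polyline>`. Its stroke #0000ff means engrave at S250, F3688. After flipping Y the toolpath is (309.1258,124.0494) → (220.0076,81.8668) → (264.3540,118.8876) → (163.1656,37.1193) → (289.8859,49.7246) → (114.3640,49.8423).

Shape 3 is a line segment drawn with `<polyline>`. Its stroke #008000 means cut at S884, F683. After flipping Y the toolpath is (285.6058,14.6368) → (206.5835,130.2026).

Shape 4 is a open polyline drawn with `<path>`. Its stroke #0000ff means engrave at S250, F3688. After flipping Y the toolpath is (318.6353,51.2023) → (35.8492,35.7708) → (242.9386,86.7454) → (21.2632,6.4312) → (9.2799,119.2515).

; LightBurn 1.7.01
; GRBL device profile, absolute coords
G21
G90
G0 X29.0368 Y61.1140
M4 S250
G1 X83.1692 Y75.7471 F3688
G1 X68.7757 Y21.5506
G1 X29.0368 Y61.1140
M5
G0 X309.1258 Y124.0494
M4 S250
G1 X220.0076 Y81.8668 F3688
G1 X264.3540 Y118.8876
G1 X163.1656 Y37.1193
G1 X289.8859 Y49.7246
G1 X114.3640 Y49.8423
M5
G0 X285.6058 Y14.6368
M4 S884
G1 X206.5835 Y130.2026 F683
M5
G0 X318.6353 Y51.2023
M4 S250
G1 X35.8492 Y35.7708 F3688
G1 X242.9386 Y86.7454
G1 X21.2632 Y6.4312
G1 X9.2799 Y119.2515
M5
G0 X0.0000 Y0.0000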